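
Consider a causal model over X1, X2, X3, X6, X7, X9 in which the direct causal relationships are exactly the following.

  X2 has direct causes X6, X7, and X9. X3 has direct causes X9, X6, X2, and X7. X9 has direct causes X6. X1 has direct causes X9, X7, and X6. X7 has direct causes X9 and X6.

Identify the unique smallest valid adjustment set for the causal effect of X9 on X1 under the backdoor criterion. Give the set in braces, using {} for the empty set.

{X6}

Variables eligible for adjustment (non-descendants of X9, excluding X9 and X1): {X6}.
Backdoor paths from X9 to X1:
  P1: X9 <- X6 -> X7 -> X1
  P2: X9 <- X6 -> X2 <- X7 -> X1
  P3: X9 <- X6 -> X2 -> X3 <- X7 -> X1
  P4: X9 <- X6 -> X3 <- X7 -> X1
  P5: X9 <- X6 -> X3 <- X2 <- X7 -> X1
  P6: X9 <- X6 -> X1
The empty set is not sufficient: P1 (X9 <- X6 -> X7 -> X1) has no collider blocking it and no conditioned non-collider, so it is open.
Try {X6}:
  P1: blocked at fork node X6 ∈ conditioning set.
  P2: blocked at fork node X6 ∈ conditioning set.
  P3: blocked at fork node X6 ∈ conditioning set.
  P4: blocked at fork node X6 ∈ conditioning set.
  P5: blocked at fork node X6 ∈ conditioning set.
  P6: blocked at fork node X6 ∈ conditioning set.
{X6} contains no descendant of X9 and blocks every backdoor path.
{X6} is the unique smallest valid adjustment set.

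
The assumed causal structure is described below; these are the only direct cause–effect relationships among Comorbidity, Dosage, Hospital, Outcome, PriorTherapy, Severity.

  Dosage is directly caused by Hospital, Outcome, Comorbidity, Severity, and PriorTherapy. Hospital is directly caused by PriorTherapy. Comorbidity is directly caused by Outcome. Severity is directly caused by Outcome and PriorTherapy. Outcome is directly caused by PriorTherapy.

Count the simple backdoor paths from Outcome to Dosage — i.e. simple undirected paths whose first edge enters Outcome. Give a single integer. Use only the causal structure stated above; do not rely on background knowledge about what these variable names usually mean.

3

A backdoor path from Outcome to Dosage is any simple undirected path whose first edge points into Outcome (i.e. leaves Outcome via a parent).
Parents of Outcome: {PriorTherapy}.
Enumerating:
  P1: Outcome <- PriorTherapy -> Hospital -> Dosage
  P2: Outcome <- PriorTherapy -> Severity -> Dosage
  P3: Outcome <- PriorTherapy -> Dosage
That exhausts the simple backdoor paths. Count: 3.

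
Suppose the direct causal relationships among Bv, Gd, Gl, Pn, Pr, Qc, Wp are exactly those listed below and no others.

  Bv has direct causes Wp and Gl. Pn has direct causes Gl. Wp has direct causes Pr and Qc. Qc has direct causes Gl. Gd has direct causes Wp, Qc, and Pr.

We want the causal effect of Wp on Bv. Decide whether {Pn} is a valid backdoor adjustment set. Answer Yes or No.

Backdoor paths from Wp to Bv (paths whose first edge points into Wp):
  P1: Wp <- Pr -> Gd <- Qc <- Gl -> Bv
  P2: Wp <- Qc <- Gl -> Bv
Condition 1 (no descendant of Wp in the set): holds — descendants of Wp are {Bv, Gd}; none are in {Pn}.
Condition 2 (every backdoor path blocked by {Pn}):
  P1: blocked at collider Gd (neither it nor any descendant is in the conditioning set).
  P2: open — no interior node is in the conditioning set.
{Pn} does not satisfy the backdoor criterion.

No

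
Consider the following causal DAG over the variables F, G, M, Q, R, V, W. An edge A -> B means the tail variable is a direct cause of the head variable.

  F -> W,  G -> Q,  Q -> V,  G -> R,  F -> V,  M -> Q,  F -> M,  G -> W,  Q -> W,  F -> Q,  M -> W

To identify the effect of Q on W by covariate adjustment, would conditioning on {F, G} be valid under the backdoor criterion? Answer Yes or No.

Backdoor paths from Q to W (paths whose first edge points into Q):
  P1: Q <- G -> W
  P2: Q <- F -> M -> W
  P3: Q <- F -> W
  P4: Q <- M <- F -> W
  P5: Q <- M -> W
Condition 1 (no descendant of Q in the set): holds — descendants of Q are {V, W}; none are in {F, G}.
Condition 2 (every backdoor path blocked by {F, G}):
  P1: blocked at fork node G ∈ conditioning set.
  P2: blocked at fork node F ∈ conditioning set.
  P3: blocked at fork node F ∈ conditioning set.
  P4: blocked at fork node F ∈ conditioning set.
  P5: open — no interior node is in the conditioning set.
{F, G} does not satisfy the backdoor criterion.

No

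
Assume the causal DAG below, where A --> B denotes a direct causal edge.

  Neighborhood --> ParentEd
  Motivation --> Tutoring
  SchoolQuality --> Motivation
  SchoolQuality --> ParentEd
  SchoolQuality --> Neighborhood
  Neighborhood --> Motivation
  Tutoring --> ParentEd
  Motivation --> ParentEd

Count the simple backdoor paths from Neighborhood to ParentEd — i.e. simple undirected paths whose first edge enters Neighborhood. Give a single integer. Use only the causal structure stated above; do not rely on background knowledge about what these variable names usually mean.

3

A backdoor path from Neighborhood to ParentEd is any simple undirected path whose first edge points into Neighborhood (i.e. leaves Neighborhood via a parent).
Parents of Neighborhood: {SchoolQuality}.
Enumerating:
  P1: Neighborhood <- SchoolQuality -> Motivation -> Tutoring -> ParentEd
  P2: Neighborhood <- SchoolQuality -> Motivation -> ParentEd
  P3: Neighborhood <- SchoolQuality -> ParentEd
That exhausts the simple backdoor paths. Count: 3.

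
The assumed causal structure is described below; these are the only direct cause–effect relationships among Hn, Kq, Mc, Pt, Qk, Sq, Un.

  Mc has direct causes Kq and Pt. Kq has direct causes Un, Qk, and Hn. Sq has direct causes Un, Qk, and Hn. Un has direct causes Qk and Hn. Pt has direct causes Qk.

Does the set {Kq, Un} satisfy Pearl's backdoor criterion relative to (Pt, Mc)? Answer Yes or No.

Backdoor paths from Pt to Mc (paths whose first edge points into Pt):
  P1: Pt <- Qk -> Un <- Hn -> Kq -> Mc
  P2: Pt <- Qk -> Un -> Kq -> Mc
  P3: Pt <- Qk -> Un -> Sq <- Hn -> Kq -> Mc
  P4: Pt <- Qk -> Kq -> Mc
  P5: Pt <- Qk -> Sq <- Hn -> Un -> Kq -> Mc
  P6: Pt <- Qk -> Sq <- Hn -> Kq -> Mc
  P7: Pt <- Qk -> Sq <- Un <- Hn -> Kq -> Mc
  P8: Pt <- Qk -> Sq <- Un -> Kq -> Mc
Condition 1 (no descendant of Pt in the set): holds — descendants of Pt are {Mc}; none are in {Kq, Un}.
Condition 2 (every backdoor path blocked by {Kq, Un}):
  P1: blocked at chain node Kq ∈ conditioning set.
  P2: blocked at chain node Un ∈ conditioning set.
  P3: blocked at chain node Un ∈ conditioning set.
  P4: blocked at chain node Kq ∈ conditioning set.
  P5: blocked at collider Sq (neither it nor any descendant is in the conditioning set).
  P6: blocked at collider Sq (neither it nor any descendant is in the conditioning set).
  P7: blocked at collider Sq (neither it nor any descendant is in the conditioning set).
  P8: blocked at collider Sq (neither it nor any descendant is in the conditioning set).
{Kq, Un} satisfies the backdoor criterion.

Yes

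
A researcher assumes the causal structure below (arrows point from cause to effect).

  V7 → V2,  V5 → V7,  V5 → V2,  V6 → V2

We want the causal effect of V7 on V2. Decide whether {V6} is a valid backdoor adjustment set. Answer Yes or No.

No

Backdoor paths from V7 to V2 (paths whose first edge points into V7):
  P1: V7 <- V5 -> V2
Condition 1 (no descendant of V7 in the set): holds — descendants of V7 are {V2}; none are in {V6}.
Condition 2 (every backdoor path blocked by {V6}):
  P1: open — no interior node is in the conditioning set.
{V6} does not satisfy the backdoor criterion.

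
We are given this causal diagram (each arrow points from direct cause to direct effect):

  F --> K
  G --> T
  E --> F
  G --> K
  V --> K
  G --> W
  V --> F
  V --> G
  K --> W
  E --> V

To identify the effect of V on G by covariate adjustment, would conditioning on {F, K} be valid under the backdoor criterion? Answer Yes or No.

No

Backdoor paths from V to G (paths whose first edge points into V):
  P1: V <- E -> F -> K <- G
  P2: V <- E -> F -> K -> W <- G
Condition 1 (no descendant of V in the set): FAILS — F and K are descendants of V.
Condition 2 (every backdoor path blocked by {F, K}):
  P1: blocked at chain node F ∈ conditioning set.
  P2: blocked at chain node F ∈ conditioning set.
{F, K} does not satisfy the backdoor criterion.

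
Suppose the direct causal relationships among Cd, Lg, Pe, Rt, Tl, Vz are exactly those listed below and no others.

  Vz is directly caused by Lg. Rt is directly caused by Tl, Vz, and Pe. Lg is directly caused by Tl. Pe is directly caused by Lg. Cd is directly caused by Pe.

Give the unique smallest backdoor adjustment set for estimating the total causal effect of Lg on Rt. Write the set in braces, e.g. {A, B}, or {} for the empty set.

Variables eligible for adjustment (non-descendants of Lg, excluding Lg and Rt): {Tl}.
Backdoor paths from Lg to Rt:
  P1: Lg <- Tl -> Rt
The empty set is not sufficient: P1 (Lg <- Tl -> Rt) has no collider blocking it and no conditioned non-collider, so it is open.
Try {Tl}:
  P1: blocked at fork node Tl ∈ conditioning set.
{Tl} contains no descendant of Lg and blocks every backdoor path.
{Tl} is the unique smallest valid adjustment set.

{Tl}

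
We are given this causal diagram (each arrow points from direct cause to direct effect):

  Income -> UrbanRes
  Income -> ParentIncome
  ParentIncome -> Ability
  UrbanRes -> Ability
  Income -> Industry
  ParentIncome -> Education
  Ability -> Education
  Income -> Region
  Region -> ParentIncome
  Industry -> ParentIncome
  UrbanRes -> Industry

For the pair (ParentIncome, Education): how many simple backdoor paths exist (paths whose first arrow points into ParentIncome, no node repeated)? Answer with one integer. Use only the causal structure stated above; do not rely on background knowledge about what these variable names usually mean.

A backdoor path from ParentIncome to Education is any simple undirected path whose first edge points into ParentIncome (i.e. leaves ParentIncome via a parent).
Parents of ParentIncome: {Income, Industry, Region}.
Enumerating:
  P1: ParentIncome <- Income -> UrbanRes -> Ability -> Education
  P2: ParentIncome <- Income -> Industry <- UrbanRes -> Ability -> Education
  P3: ParentIncome <- Industry <- Income -> UrbanRes -> Ability -> Education
  P4: ParentIncome <- Industry <- UrbanRes -> Ability -> Education
  P5: ParentIncome <- Region <- Income -> UrbanRes -> Ability -> Education
  P6: ParentIncome <- Region <- Income -> Industry <- UrbanRes -> Ability -> Education
That exhausts the simple backdoor paths. Count: 6.

6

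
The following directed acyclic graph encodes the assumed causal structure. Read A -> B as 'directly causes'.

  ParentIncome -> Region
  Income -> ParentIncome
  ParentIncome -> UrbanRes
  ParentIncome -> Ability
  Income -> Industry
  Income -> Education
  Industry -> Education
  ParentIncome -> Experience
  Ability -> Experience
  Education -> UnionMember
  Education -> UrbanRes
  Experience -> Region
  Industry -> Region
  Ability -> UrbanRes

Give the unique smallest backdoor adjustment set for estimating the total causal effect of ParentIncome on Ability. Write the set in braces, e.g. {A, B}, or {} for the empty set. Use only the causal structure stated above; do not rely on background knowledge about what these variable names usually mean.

{}

Variables eligible for adjustment (non-descendants of ParentIncome, excluding ParentIncome and Ability): {Education, Income, Industry, UnionMember}.
Backdoor paths from ParentIncome to Ability:
  P1: ParentIncome <- Income -> Industry -> Education -> UrbanRes <- Ability
  P2: ParentIncome <- Income -> Industry -> Region <- Experience <- Ability
  P3: ParentIncome <- Income -> Education <- Industry -> Region <- Experience <- Ability
  P4: ParentIncome <- Income -> Education -> UrbanRes <- Ability
Each backdoor path contains an unconditioned collider, so every path is already blocked with the empty conditioning set:
  P1: blocked at collider UrbanRes (neither it nor any descendant is in the conditioning set).
  P2: blocked at collider Region (neither it nor any descendant is in the conditioning set).
  P3: blocked at collider Education (neither it nor any descendant is in the conditioning set).
  P4: blocked at collider UrbanRes (neither it nor any descendant is in the conditioning set).
The empty set is therefore the unique smallest valid set.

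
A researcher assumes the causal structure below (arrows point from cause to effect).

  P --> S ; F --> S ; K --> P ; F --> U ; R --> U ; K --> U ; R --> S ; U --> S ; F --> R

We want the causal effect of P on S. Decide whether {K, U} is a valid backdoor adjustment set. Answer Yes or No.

Backdoor paths from P to S (paths whose first edge points into P):
  P1: P <- K -> U <- F -> R -> S
  P2: P <- K -> U <- F -> S
  P3: P <- K -> U <- R <- F -> S
  P4: P <- K -> U <- R -> S
  P5: P <- K -> U -> S
Condition 1 (no descendant of P in the set): holds — descendants of P are {S}; none are in {K, U}.
Condition 2 (every backdoor path blocked by {K, U}):
  P1: blocked at fork node K ∈ conditioning set.
  P2: blocked at fork node K ∈ conditioning set.
  P3: blocked at fork node K ∈ conditioning set.
  P4: blocked at fork node K ∈ conditioning set.
  P5: blocked at fork node K ∈ conditioning set.
{K, U} satisfies the backdoor criterion.

Yes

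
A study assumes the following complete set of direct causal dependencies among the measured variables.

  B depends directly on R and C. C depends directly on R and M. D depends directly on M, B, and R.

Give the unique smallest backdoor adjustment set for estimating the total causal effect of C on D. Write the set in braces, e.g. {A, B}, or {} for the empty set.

{M, R}

Variables eligible for adjustment (non-descendants of C, excluding C and D): {M, R}.
Backdoor paths from C to D:
  P1: C <- R -> B -> D
  P2: C <- R -> D
  P3: C <- M -> D
The empty set is not sufficient: P1 (C <- R -> B -> D) has no collider blocking it and no conditioned non-collider, so it is open.
Try {M, R}:
  P1: blocked at fork node R ∈ conditioning set.
  P2: blocked at fork node R ∈ conditioning set.
  P3: blocked at fork node M ∈ conditioning set.
{M, R} contains no descendant of C and blocks every backdoor path.
Every element of {M, R} is needed (dropping M leaves P3 open; dropping R leaves P1 open), so no proper subset is valid.
Among all size-2 subsets of the eligible variables, only {M, R} blocks every backdoor path, so it is the unique smallest valid adjustment set.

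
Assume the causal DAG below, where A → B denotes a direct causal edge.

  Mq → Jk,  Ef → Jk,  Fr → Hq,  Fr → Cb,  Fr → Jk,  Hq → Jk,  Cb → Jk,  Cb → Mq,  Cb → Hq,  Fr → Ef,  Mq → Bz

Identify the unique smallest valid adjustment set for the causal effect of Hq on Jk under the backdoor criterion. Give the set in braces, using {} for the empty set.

Variables eligible for adjustment (non-descendants of Hq, excluding Hq and Jk): {Bz, Cb, Ef, Fr, Mq}.
Backdoor paths from Hq to Jk:
  P1: Hq <- Fr -> Cb -> Mq -> Jk
  P2: Hq <- Fr -> Cb -> Jk
  P3: Hq <- Fr -> Ef -> Jk
  P4: Hq <- Fr -> Jk
  P5: Hq <- Cb <- Fr -> Ef -> Jk
  P6: Hq <- Cb <- Fr -> Jk
  P7: Hq <- Cb -> Mq -> Jk
  P8: Hq <- Cb -> Jk
The empty set is not sufficient: P1 (Hq <- Fr -> Cb -> Mq -> Jk) has no collider blocking it and no conditioned non-collider, so it is open.
Try {Cb, Fr}:
  P1: blocked at fork node Fr ∈ conditioning set.
  P2: blocked at fork node Fr ∈ conditioning set.
  P3: blocked at fork node Fr ∈ conditioning set.
  P4: blocked at fork node Fr ∈ conditioning set.
  P5: blocked at chain node Cb ∈ conditioning set.
  P6: blocked at chain node Cb ∈ conditioning set.
  P7: blocked at fork node Cb ∈ conditioning set.
  P8: blocked at fork node Cb ∈ conditioning set.
{Cb, Fr} contains no descendant of Hq and blocks every backdoor path.
Every element of {Cb, Fr} is needed (dropping Cb leaves P7 open; dropping Fr leaves P3 open), so no proper subset is valid.
Among all size-2 subsets of the eligible variables, only {Cb, Fr} blocks every backdoor path, so it is the unique smallest valid adjustment set.

{Cb, Fr}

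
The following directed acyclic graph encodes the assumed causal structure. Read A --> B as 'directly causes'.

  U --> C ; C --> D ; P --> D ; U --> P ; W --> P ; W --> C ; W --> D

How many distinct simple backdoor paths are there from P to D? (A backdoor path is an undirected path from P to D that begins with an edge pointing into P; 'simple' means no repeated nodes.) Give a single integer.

A backdoor path from P to D is any simple undirected path whose first edge points into P (i.e. leaves P via a parent).
Parents of P: {U, W}.
Enumerating:
  P1: P <- U -> C <- W -> D
  P2: P <- U -> C -> D
  P3: P <- W -> C -> D
  P4: P <- W -> D
That exhausts the simple backdoor paths. Count: 4.

4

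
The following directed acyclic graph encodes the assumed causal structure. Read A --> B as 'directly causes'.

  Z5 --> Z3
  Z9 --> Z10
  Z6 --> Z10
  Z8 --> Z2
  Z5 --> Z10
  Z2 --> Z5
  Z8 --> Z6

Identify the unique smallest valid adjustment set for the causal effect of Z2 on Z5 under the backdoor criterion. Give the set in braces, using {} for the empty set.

Variables eligible for adjustment (non-descendants of Z2, excluding Z2 and Z5): {Z6, Z8, Z9}.
Backdoor paths from Z2 to Z5:
  P1: Z2 <- Z8 -> Z6 -> Z10 <- Z5
Each backdoor path contains an unconditioned collider, so every path is already blocked with the empty conditioning set:
  P1: blocked at collider Z10 (neither it nor any descendant is in the conditioning set).
The empty set is therefore the unique smallest valid set.

{}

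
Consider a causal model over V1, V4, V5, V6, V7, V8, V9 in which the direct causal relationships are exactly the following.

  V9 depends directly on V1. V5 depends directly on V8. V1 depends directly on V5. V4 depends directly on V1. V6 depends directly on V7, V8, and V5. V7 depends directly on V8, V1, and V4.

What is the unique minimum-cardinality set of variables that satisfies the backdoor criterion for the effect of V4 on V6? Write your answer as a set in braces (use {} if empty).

Variables eligible for adjustment (non-descendants of V4, excluding V4 and V6): {V1, V5, V8, V9}.
Backdoor paths from V4 to V6:
  P1: V4 <- V1 <- V5 <- V8 -> V7 -> V6
  P2: V4 <- V1 <- V5 <- V8 -> V6
  P3: V4 <- V1 <- V5 -> V6
  P4: V4 <- V1 -> V7 <- V8 -> V5 -> V6
  P5: V4 <- V1 -> V7 <- V8 -> V6
  P6: V4 <- V1 -> V7 -> V6
The empty set is not sufficient: P1 (V4 <- V1 <- V5 <- V8 -> V7 -> V6) has no collider blocking it and no conditioned non-collider, so it is open.
Try {V1}:
  P1: blocked at chain node V1 ∈ conditioning set.
  P2: blocked at chain node V1 ∈ conditioning set.
  P3: blocked at chain node V1 ∈ conditioning set.
  P4: blocked at fork node V1 ∈ conditioning set.
  P5: blocked at fork node V1 ∈ conditioning set.
  P6: blocked at fork node V1 ∈ conditioning set.
{V1} contains no descendant of V4 and blocks every backdoor path.
No other singleton works — e.g. {V8} leaves P3 open — so {V1} is the unique smallest valid adjustment set.

{V1}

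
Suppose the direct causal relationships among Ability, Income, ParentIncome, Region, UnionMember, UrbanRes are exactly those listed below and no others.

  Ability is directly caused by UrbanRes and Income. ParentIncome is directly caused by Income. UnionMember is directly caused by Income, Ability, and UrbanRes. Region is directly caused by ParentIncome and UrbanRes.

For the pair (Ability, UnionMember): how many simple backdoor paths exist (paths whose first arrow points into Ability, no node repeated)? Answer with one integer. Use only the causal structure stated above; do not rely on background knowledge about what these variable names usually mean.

A backdoor path from Ability to UnionMember is any simple undirected path whose first edge points into Ability (i.e. leaves Ability via a parent).
Parents of Ability: {Income, UrbanRes}.
Enumerating:
  P1: Ability <- Income -> ParentIncome -> Region <- UrbanRes -> UnionMember
  P2: Ability <- Income -> UnionMember
  P3: Ability <- UrbanRes -> UnionMember
  P4: Ability <- UrbanRes -> Region <- ParentIncome <- Income -> UnionMember
That exhausts the simple backdoor paths. Count: 4.

4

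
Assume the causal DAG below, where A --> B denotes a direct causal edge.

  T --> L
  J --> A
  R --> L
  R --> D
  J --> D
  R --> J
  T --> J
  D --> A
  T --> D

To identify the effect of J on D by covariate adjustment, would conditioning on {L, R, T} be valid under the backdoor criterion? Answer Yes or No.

Yes

Backdoor paths from J to D (paths whose first edge points into J):
  P1: J <- R -> D
  P2: J <- R -> L <- T -> D
  P3: J <- T -> D
  P4: J <- T -> L <- R -> D
Condition 1 (no descendant of J in the set): holds — descendants of J are {A, D}; none are in {L, R, T}.
Condition 2 (every backdoor path blocked by {L, R, T}):
  P1: blocked at fork node R ∈ conditioning set.
  P2: blocked at fork node R ∈ conditioning set.
  P3: blocked at fork node T ∈ conditioning set.
  P4: blocked at fork node T ∈ conditioning set.
{L, R, T} satisfies the backdoor criterion.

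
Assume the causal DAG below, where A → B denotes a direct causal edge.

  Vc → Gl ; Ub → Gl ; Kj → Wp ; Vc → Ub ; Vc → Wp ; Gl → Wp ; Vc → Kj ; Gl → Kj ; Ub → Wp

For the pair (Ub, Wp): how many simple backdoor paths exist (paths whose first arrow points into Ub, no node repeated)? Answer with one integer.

A backdoor path from Ub to Wp is any simple undirected path whose first edge points into Ub (i.e. leaves Ub via a parent).
Parents of Ub: {Vc}.
Enumerating:
  P1: Ub <- Vc -> Gl -> Kj -> Wp
  P2: Ub <- Vc -> Gl -> Wp
  P3: Ub <- Vc -> Kj <- Gl -> Wp
  P4: Ub <- Vc -> Kj -> Wp
  P5: Ub <- Vc -> Wp
That exhausts the simple backdoor paths. Count: 5.

5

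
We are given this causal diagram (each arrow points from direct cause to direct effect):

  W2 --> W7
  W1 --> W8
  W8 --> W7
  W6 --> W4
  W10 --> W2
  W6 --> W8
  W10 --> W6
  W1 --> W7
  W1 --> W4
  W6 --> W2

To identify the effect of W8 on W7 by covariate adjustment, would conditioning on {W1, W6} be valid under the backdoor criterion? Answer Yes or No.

Backdoor paths from W8 to W7 (paths whose first edge points into W8):
  P1: W8 <- W1 -> W4 <- W6 <- W10 -> W2 -> W7
  P2: W8 <- W1 -> W4 <- W6 -> W2 -> W7
  P3: W8 <- W1 -> W7
  P4: W8 <- W6 <- W10 -> W2 -> W7
  P5: W8 <- W6 -> W2 -> W7
  P6: W8 <- W6 -> W4 <- W1 -> W7
Condition 1 (no descendant of W8 in the set): holds — descendants of W8 are {W7}; none are in {W1, W6}.
Condition 2 (every backdoor path blocked by {W1, W6}):
  P1: blocked at fork node W1 ∈ conditioning set.
  P2: blocked at fork node W1 ∈ conditioning set.
  P3: blocked at fork node W1 ∈ conditioning set.
  P4: blocked at chain node W6 ∈ conditioning set.
  P5: blocked at fork node W6 ∈ conditioning set.
  P6: blocked at fork node W6 ∈ conditioning set.
{W1, W6} satisfies the backdoor criterion.

Yes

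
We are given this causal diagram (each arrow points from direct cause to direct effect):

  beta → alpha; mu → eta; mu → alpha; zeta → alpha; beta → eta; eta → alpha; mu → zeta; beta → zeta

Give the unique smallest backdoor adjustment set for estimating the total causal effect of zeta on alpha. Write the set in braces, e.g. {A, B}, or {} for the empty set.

{beta, mu}

Variables eligible for adjustment (non-descendants of zeta, excluding zeta and alpha): {beta, eta, mu}.
Backdoor paths from zeta to alpha:
  P1: zeta <- mu -> eta <- beta -> alpha
  P2: zeta <- mu -> eta -> alpha
  P3: zeta <- mu -> alpha
  P4: zeta <- beta -> eta <- mu -> alpha
  P5: zeta <- beta -> eta -> alpha
  P6: zeta <- beta -> alpha
The empty set is not sufficient: P2 (zeta <- mu -> eta -> alpha) has no collider blocking it and no conditioned non-collider, so it is open.
Try {beta, mu}:
  P1: blocked at fork node mu ∈ conditioning set.
  P2: blocked at fork node mu ∈ conditioning set.
  P3: blocked at fork node mu ∈ conditioning set.
  P4: blocked at fork node beta ∈ conditioning set.
  P5: blocked at fork node beta ∈ conditioning set.
  P6: blocked at fork node beta ∈ conditioning set.
{beta, mu} contains no descendant of zeta and blocks every backdoor path.
Every element of {beta, mu} is needed (dropping beta leaves P5 open; dropping mu leaves P2 open), so no proper subset is valid.
Among all size-2 subsets of the eligible variables, only {beta, mu} blocks every backdoor path, so it is the unique smallest valid adjustment set.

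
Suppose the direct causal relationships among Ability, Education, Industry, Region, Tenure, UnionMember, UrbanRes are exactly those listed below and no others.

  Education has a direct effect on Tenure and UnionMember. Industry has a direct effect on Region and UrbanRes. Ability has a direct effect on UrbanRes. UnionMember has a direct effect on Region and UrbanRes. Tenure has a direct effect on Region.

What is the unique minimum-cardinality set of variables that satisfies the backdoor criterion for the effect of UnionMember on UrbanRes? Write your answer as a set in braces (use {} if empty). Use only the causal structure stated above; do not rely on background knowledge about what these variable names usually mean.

Variables eligible for adjustment (non-descendants of UnionMember, excluding UnionMember and UrbanRes): {Ability, Education, Industry, Tenure}.
Backdoor paths from UnionMember to UrbanRes:
  P1: UnionMember <- Education -> Tenure -> Region <- Industry -> UrbanRes
Each backdoor path contains an unconditioned collider, so every path is already blocked with the empty conditioning set:
  P1: blocked at collider Region (neither it nor any descendant is in the conditioning set).
The empty set is therefore the unique smallest valid set.

{}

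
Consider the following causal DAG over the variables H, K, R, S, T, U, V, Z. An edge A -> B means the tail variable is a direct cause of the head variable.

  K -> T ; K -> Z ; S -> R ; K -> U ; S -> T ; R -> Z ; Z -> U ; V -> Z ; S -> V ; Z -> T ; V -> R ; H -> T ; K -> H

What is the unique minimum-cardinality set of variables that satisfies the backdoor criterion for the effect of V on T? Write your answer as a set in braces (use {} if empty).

Variables eligible for adjustment (non-descendants of V, excluding V and T): {H, K, S}.
Backdoor paths from V to T:
  P1: V <- S -> R -> Z <- K -> H -> T
  P2: V <- S -> R -> Z <- K -> T
  P3: V <- S -> R -> Z -> T
  P4: V <- S -> R -> Z -> U <- K -> H -> T
  P5: V <- S -> R -> Z -> U <- K -> T
  P6: V <- S -> T
The empty set is not sufficient: P3 (V <- S -> R -> Z -> T) has no collider blocking it and no conditioned non-collider, so it is open.
Try {S}:
  P1: blocked at fork node S ∈ conditioning set.
  P2: blocked at fork node S ∈ conditioning set.
  P3: blocked at fork node S ∈ conditioning set.
  P4: blocked at fork node S ∈ conditioning set.
  P5: blocked at fork node S ∈ conditioning set.
  P6: blocked at fork node S ∈ conditioning set.
{S} contains no descendant of V and blocks every backdoor path.
No other singleton works — e.g. {K} leaves P3 open — so {S} is the unique smallest valid adjustment set.

{S}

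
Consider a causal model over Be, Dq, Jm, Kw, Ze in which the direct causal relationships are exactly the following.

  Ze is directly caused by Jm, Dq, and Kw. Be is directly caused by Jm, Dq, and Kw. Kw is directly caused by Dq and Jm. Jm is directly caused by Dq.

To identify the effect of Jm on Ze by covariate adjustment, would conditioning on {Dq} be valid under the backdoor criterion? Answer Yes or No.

Yes

Backdoor paths from Jm to Ze (paths whose first edge points into Jm):
  P1: Jm <- Dq -> Kw -> Ze
  P2: Jm <- Dq -> Ze
  P3: Jm <- Dq -> Be <- Kw -> Ze
Condition 1 (no descendant of Jm in the set): holds — descendants of Jm are {Be, Kw, Ze}; none are in {Dq}.
Condition 2 (every backdoor path blocked by {Dq}):
  P1: blocked at fork node Dq ∈ conditioning set.
  P2: blocked at fork node Dq ∈ conditioning set.
  P3: blocked at fork node Dq ∈ conditioning set.
{Dq} satisfies the backdoor criterion.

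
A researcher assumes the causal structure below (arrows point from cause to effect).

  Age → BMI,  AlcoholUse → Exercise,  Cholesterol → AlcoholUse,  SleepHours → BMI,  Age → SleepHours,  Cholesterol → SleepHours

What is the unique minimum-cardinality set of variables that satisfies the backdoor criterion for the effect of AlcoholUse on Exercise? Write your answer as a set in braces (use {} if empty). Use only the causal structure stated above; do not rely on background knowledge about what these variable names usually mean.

Variables eligible for adjustment (non-descendants of AlcoholUse, excluding AlcoholUse and Exercise): {Age, BMI, Cholesterol, SleepHours}.
Backdoor paths from AlcoholUse to Exercise:
  (none)
With no backdoor paths the empty set already satisfies the criterion, and it is trivially minimal.

{}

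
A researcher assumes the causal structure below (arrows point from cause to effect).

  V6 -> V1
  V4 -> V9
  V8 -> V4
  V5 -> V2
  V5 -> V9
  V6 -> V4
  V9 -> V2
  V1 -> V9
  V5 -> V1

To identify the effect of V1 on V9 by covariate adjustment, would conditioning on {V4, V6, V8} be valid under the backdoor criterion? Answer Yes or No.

Backdoor paths from V1 to V9 (paths whose first edge points into V1):
  P1: V1 <- V6 -> V4 -> V9
  P2: V1 <- V5 -> V9
  P3: V1 <- V5 -> V2 <- V9
Condition 1 (no descendant of V1 in the set): holds — descendants of V1 are {V2, V9}; none are in {V4, V6, V8}.
Condition 2 (every backdoor path blocked by {V4, V6, V8}):
  P1: blocked at fork node V6 ∈ conditioning set.
  P2: open — no interior node is in the conditioning set.
  P3: blocked at collider V2 (neither it nor any descendant is in the conditioning set).
{V4, V6, V8} does not satisfy the backdoor criterion.

No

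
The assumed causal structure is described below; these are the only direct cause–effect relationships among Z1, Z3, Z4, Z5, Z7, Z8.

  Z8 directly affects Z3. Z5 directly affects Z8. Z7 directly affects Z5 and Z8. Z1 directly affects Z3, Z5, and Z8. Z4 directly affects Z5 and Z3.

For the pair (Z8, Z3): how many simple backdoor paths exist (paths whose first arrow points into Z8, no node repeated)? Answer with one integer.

A backdoor path from Z8 to Z3 is any simple undirected path whose first edge points into Z8 (i.e. leaves Z8 via a parent).
Parents of Z8: {Z1, Z5, Z7}.
Enumerating:
  P1: Z8 <- Z1 -> Z5 <- Z4 -> Z3
  P2: Z8 <- Z1 -> Z3
  P3: Z8 <- Z7 -> Z5 <- Z1 -> Z3
  P4: Z8 <- Z7 -> Z5 <- Z4 -> Z3
  P5: Z8 <- Z5 <- Z1 -> Z3
  P6: Z8 <- Z5 <- Z4 -> Z3
That exhausts the simple backdoor paths. Count: 6.

6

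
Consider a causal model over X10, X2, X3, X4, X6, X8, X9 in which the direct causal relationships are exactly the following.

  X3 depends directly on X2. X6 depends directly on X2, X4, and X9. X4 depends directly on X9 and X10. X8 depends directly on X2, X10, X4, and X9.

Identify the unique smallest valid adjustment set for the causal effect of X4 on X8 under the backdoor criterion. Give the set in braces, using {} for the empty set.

{X10, X9}

Variables eligible for adjustment (non-descendants of X4, excluding X4 and X8): {X10, X2, X3, X9}.
Backdoor paths from X4 to X8:
  P1: X4 <- X10 -> X8
  P2: X4 <- X9 -> X6 <- X2 -> X8
  P3: X4 <- X9 -> X8
The empty set is not sufficient: P1 (X4 <- X10 -> X8) has no collider blocking it and no conditioned non-collider, so it is open.
Try {X10, X9}:
  P1: blocked at fork node X10 ∈ conditioning set.
  P2: blocked at fork node X9 ∈ conditioning set.
  P3: blocked at fork node X9 ∈ conditioning set.
{X10, X9} contains no descendant of X4 and blocks every backdoor path.
Every element of {X10, X9} is needed (dropping X10 leaves P1 open; dropping X9 leaves P3 open), so no proper subset is valid.
Among all size-2 subsets of the eligible variables, only {X10, X9} blocks every backdoor path, so it is the unique smallest valid adjustment set.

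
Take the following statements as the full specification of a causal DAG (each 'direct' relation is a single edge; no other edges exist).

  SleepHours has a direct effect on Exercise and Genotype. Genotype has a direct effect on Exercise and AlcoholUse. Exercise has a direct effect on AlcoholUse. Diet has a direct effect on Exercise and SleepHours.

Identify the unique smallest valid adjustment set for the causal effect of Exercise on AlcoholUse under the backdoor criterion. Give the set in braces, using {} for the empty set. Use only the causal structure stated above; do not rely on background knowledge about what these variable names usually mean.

{Genotype}

Variables eligible for adjustment (non-descendants of Exercise, excluding Exercise and AlcoholUse): {Diet, Genotype, SleepHours}.
Backdoor paths from Exercise to AlcoholUse:
  P1: Exercise <- Diet -> SleepHours -> Genotype -> AlcoholUse
  P2: Exercise <- SleepHours -> Genotype -> AlcoholUse
  P3: Exercise <- Genotype -> AlcoholUse
The empty set is not sufficient: P1 (Exercise <- Diet -> SleepHours -> Genotype -> AlcoholUse) has no collider blocking it and no conditioned non-collider, so it is open.
Try {Genotype}:
  P1: blocked at chain node Genotype ∈ conditioning set.
  P2: blocked at chain node Genotype ∈ conditioning set.
  P3: blocked at fork node Genotype ∈ conditioning set.
{Genotype} contains no descendant of Exercise and blocks every backdoor path.
No other singleton works — e.g. {Diet} leaves P2 open — so {Genotype} is the unique smallest valid adjustment set.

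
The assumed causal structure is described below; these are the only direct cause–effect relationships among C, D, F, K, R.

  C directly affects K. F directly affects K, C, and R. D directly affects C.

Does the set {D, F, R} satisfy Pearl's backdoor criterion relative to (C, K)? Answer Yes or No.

Yes

Backdoor paths from C to K (paths whose first edge points into C):
  P1: C <- F -> K
Condition 1 (no descendant of C in the set): holds — descendants of C are {K}; none are in {D, F, R}.
Condition 2 (every backdoor path blocked by {D, F, R}):
  P1: blocked at fork node F ∈ conditioning set.
{D, F, R} satisfies the backdoor criterion.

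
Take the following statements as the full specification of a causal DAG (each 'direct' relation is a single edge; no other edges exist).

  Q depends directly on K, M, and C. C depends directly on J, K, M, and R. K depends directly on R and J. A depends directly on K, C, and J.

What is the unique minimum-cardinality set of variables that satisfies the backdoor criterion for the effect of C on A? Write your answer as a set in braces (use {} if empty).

Variables eligible for adjustment (non-descendants of C, excluding C and A): {J, K, M, R}.
Backdoor paths from C to A:
  P1: C <- R -> K <- J -> A
  P2: C <- R -> K -> A
  P3: C <- J -> K -> A
  P4: C <- J -> A
  P5: C <- K <- J -> A
  P6: C <- K -> A
  P7: C <- M -> Q <- K <- J -> A
  P8: C <- M -> Q <- K -> A
The empty set is not sufficient: P2 (C <- R -> K -> A) has no collider blocking it and no conditioned non-collider, so it is open.
Try {J, K}:
  P1: blocked at fork node J ∈ conditioning set.
  P2: blocked at chain node K ∈ conditioning set.
  P3: blocked at fork node J ∈ conditioning set.
  P4: blocked at fork node J ∈ conditioning set.
  P5: blocked at chain node K ∈ conditioning set.
  P6: blocked at fork node K ∈ conditioning set.
  P7: blocked at collider Q (neither it nor any descendant is in the conditioning set).
  P8: blocked at collider Q (neither it nor any descendant is in the conditioning set).
{J, K} contains no descendant of C and blocks every backdoor path.
Every element of {J, K} is needed (dropping J leaves P1 open; dropping K leaves P2 open), so no proper subset is valid.
Among all size-2 subsets of the eligible variables, only {J, K} blocks every backdoor path, so it is the unique smallest valid adjustment set.

{J, K}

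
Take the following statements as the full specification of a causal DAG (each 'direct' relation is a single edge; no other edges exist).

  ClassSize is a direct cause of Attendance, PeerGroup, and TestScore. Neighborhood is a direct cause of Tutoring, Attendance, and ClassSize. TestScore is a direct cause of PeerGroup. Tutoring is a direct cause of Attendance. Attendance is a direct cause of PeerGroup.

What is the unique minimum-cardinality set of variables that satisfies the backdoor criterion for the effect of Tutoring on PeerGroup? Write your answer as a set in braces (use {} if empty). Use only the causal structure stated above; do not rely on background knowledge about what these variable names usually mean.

{Neighborhood}

Variables eligible for adjustment (non-descendants of Tutoring, excluding Tutoring and PeerGroup): {ClassSize, Neighborhood, TestScore}.
Backdoor paths from Tutoring to PeerGroup:
  P1: Tutoring <- Neighborhood -> ClassSize -> TestScore -> PeerGroup
  P2: Tutoring <- Neighborhood -> ClassSize -> Attendance -> PeerGroup
  P3: Tutoring <- Neighborhood -> ClassSize -> PeerGroup
  P4: Tutoring <- Neighborhood -> Attendance <- ClassSize -> TestScore -> PeerGroup
  P5: Tutoring <- Neighborhood -> Attendance <- ClassSize -> PeerGroup
  P6: Tutoring <- Neighborhood -> Attendance -> PeerGroup
The empty set is not sufficient: P1 (Tutoring <- Neighborhood -> ClassSize -> TestScore -> PeerGroup) has no collider blocking it and no conditioned non-collider, so it is open.
Try {Neighborhood}:
  P1: blocked at fork node Neighborhood ∈ conditioning set.
  P2: blocked at fork node Neighborhood ∈ conditioning set.
  P3: blocked at fork node Neighborhood ∈ conditioning set.
  P4: blocked at fork node Neighborhood ∈ conditioning set.
  P5: blocked at fork node Neighborhood ∈ conditioning set.
  P6: blocked at fork node Neighborhood ∈ conditioning set.
{Neighborhood} contains no descendant of Tutoring and blocks every backdoor path.
No other singleton works — e.g. {ClassSize} leaves P6 open — so {Neighborhood} is the unique smallest valid adjustment set.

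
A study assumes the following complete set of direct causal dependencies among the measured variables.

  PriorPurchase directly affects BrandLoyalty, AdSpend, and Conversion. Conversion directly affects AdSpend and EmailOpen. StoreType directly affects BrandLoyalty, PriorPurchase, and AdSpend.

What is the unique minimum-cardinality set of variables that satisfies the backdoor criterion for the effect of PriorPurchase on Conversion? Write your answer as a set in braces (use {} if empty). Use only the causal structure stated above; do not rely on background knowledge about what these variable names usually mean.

{}

Variables eligible for adjustment (non-descendants of PriorPurchase, excluding PriorPurchase and Conversion): {StoreType}.
Backdoor paths from PriorPurchase to Conversion:
  P1: PriorPurchase <- StoreType -> AdSpend <- Conversion
Each backdoor path contains an unconditioned collider, so every path is already blocked with the empty conditioning set:
  P1: blocked at collider AdSpend (neither it nor any descendant is in the conditioning set).
The empty set is therefore the unique smallest valid set.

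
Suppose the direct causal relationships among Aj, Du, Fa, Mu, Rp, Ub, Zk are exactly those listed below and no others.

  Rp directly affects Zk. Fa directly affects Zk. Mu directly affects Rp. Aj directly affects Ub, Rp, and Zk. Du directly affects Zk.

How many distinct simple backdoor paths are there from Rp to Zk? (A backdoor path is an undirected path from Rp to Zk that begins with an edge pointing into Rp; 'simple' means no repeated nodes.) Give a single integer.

1

A backdoor path from Rp to Zk is any simple undirected path whose first edge points into Rp (i.e. leaves Rp via a parent).
Parents of Rp: {Aj, Mu}.
Enumerating:
  P1: Rp <- Aj -> Zk
That exhausts the simple backdoor paths. Count: 1.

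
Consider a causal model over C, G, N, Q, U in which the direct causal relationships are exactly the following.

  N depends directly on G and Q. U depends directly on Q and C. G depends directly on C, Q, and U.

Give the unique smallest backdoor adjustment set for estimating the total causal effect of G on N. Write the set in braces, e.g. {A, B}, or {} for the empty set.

{Q}

Variables eligible for adjustment (non-descendants of G, excluding G and N): {C, Q, U}.
Backdoor paths from G to N:
  P1: G <- C -> U <- Q -> N
  P2: G <- Q -> N
  P3: G <- U <- Q -> N
The empty set is not sufficient: P2 (G <- Q -> N) has no collider blocking it and no conditioned non-collider, so it is open.
Try {Q}:
  P1: blocked at collider U (neither it nor any descendant is in the conditioning set).
  P2: blocked at fork node Q ∈ conditioning set.
  P3: blocked at fork node Q ∈ conditioning set.
{Q} contains no descendant of G and blocks every backdoor path.
No other singleton works — e.g. {C} leaves P2 open — so {Q} is the unique smallest valid adjustment set.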